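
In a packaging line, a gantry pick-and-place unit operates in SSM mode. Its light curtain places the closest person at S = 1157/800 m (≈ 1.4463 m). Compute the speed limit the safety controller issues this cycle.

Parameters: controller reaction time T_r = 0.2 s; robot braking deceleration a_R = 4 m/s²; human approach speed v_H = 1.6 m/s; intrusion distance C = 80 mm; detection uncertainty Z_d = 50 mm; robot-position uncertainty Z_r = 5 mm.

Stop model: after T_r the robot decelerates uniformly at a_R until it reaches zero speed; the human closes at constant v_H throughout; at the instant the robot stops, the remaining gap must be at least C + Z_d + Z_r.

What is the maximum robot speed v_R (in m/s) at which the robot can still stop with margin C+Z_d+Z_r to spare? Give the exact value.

v_R_max = 13/10 m/s = 1.3000 m/s

quadratic (1/8)·v² + (3/5)·v + (-793/800) = 0
  disc = (3/5)² − 4·(1/8)·(-793/800) = 1369/1600 ; √disc = 37/40
  v_R = (−(3/5) + 37/40) / (2·(1/8)) = 13/10 m/s
check:
braking lasts T_s = (13/10)/4 = 0.3250 s
robot covers v_R·T_r = 1.3000·0.2000 = 0.2600 m before braking
robot under decel: 1.3000²/(2·4.0000) = 0.2112 m
human closes 1.6000·0.5250 = 0.8400 m
residual clearance needed = 0.0800+0.0500+0.0050 = 0.1350 m
sum ≈ 0.2600+0.2112+0.8400+0.1350 ≈ 1.4463 m = S ✓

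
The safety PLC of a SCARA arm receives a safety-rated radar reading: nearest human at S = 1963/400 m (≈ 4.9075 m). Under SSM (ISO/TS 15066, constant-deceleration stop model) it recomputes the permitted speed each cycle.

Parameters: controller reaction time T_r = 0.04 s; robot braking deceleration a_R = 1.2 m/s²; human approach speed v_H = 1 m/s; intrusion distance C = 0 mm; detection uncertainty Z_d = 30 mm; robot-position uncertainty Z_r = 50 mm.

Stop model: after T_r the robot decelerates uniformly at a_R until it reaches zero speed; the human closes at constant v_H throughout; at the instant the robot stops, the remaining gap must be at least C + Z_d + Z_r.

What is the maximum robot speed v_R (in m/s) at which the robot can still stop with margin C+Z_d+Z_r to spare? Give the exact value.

quadratic (5/12)·v² + (131/150)·v + (-383/80) = 0
  disc = (131/150)² − 4·(5/12)·(-383/80) = 786769/90000 ; √disc = 887/300
  v_R = (−(131/150) + 887/300) / (2·(5/12)) = 5/2 m/s
check:
T_s = v_R/a_R = (5/2)/(6/5) = 2.0833 s
robot covers v_R·T_r = 2.5000·0.0400 = 0.1000 m before braking
robot covers 2.5000·2.0833 − ½·1.2000·2.0833² = 2.6042 m while stopping
human over T_r+T_s: 1.0000·(0.0400+2.0833) = 2.1233 m
C+Z_d+Z_r = 0.0000+0.0300+0.0500 = 0.0800 m
sum ≈ 0.1000+2.6042+2.1233+0.0800 ≈ 4.9075 m = S ✓

v_R_max = 5/2 m/s = 2.5000 m/s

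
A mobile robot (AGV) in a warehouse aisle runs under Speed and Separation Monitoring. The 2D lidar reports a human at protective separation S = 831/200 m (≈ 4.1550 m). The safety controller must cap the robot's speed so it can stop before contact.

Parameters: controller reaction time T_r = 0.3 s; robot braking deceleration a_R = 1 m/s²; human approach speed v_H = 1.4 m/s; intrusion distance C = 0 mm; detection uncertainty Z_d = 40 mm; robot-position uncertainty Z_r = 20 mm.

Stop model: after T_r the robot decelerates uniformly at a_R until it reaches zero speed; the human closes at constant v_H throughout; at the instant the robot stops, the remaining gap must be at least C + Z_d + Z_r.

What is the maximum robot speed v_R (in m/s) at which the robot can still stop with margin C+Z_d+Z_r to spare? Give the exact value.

at the boundary: (1/2)·v² + (17/10)·v + (-147/40) = 0
  disc = (17/10)² − 4·(1/2)·(-147/40) = 256/25 ; √disc = 16/5
  v_R = (−(17/10) + 16/5) / (2·(1/2)) = 3/2 m/s
check:
T_s = v_R/a_R = (3/2)/1 = 1.5000 s
robot covers v_R·T_r = 1.5000·0.3000 = 0.4500 m before braking
robot under decel: 1.5000²/(2·1.0000) = 1.1250 m
human over T_r+T_s: 1.4000·(0.3000+1.5000) = 2.5200 m
C+Z_d+Z_r = 0.0000+0.0400+0.0200 = 0.0600 m
sum ≈ 0.4500+1.1250+2.5200+0.0600 ≈ 4.1550 m = S ✓

v_R_max = 3/2 m/s = 1.5000 m/s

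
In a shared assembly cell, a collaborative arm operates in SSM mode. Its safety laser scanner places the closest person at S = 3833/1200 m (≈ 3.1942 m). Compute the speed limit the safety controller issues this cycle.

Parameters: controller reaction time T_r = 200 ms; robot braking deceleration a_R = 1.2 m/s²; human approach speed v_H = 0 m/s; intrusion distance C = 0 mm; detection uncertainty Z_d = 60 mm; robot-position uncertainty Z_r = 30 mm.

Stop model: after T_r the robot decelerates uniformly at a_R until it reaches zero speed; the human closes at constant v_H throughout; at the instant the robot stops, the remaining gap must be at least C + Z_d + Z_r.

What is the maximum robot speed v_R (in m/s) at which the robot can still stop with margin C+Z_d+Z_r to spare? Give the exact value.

v_R_max = 5/2 m/s = 2.5000 m/s

collect terms ⇒ (5/12)·v_R² + (1/5)·v_R + (-149/48) = 0
  disc = (1/5)² − 4·(5/12)·(-149/48) = 18769/3600 ; √disc = 137/60
  v_R = (−(1/5) + 137/60) / (2·(5/12)) = 5/2 m/s
check:
braking lasts T_s = (5/2)/(6/5) = 2.0833 s
reaction-phase robot travel = 2.5000·0.2000 = 0.5000 m
robot covers 2.5000·2.0833 − ½·1.2000·2.0833² = 2.6042 m while stopping
human over T_r+T_s: 0.0000·(0.2000+2.0833) = 0.0000 m
margins: 0.0000+0.0600+0.0300 = 0.0900 m
sum ≈ 0.5000+2.6042+0.0000+0.0900 ≈ 3.1942 m = S ✓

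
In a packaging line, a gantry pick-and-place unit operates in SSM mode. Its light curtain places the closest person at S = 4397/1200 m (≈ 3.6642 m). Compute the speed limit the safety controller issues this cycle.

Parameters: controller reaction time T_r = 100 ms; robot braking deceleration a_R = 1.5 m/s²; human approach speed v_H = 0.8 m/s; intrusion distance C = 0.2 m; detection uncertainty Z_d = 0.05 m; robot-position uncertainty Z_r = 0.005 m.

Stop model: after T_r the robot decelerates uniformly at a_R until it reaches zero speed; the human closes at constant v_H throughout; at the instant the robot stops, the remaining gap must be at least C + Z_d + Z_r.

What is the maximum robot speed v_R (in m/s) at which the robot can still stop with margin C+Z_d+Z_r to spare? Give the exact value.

quadratic (1/3)·v² + (19/30)·v + (-799/240) = 0
  disc = (19/30)² − 4·(1/3)·(-799/240) = 121/25 ; √disc = 11/5
  v_R = (−(19/30) + 11/5) / (2·(1/3)) = 47/20 m/s
check:
stop time T_s = (47/20)/(3/2) = 1.5667 s
robot covers v_R·T_r = 2.3500·0.1000 = 0.2350 m before braking
robot covers 2.3500·1.5667 − ½·1.5000·1.5667² = 1.8408 m while stopping
person approaches 0.8000·(0.1000+1.5667) = 1.3333 m
residual clearance needed = 0.2000+0.0500+0.0050 = 0.2550 m
sum ≈ 0.2350+1.8408+1.3333+0.2550 ≈ 3.6642 m = S ✓

v_R_max = 47/20 m/s = 2.3500 m/s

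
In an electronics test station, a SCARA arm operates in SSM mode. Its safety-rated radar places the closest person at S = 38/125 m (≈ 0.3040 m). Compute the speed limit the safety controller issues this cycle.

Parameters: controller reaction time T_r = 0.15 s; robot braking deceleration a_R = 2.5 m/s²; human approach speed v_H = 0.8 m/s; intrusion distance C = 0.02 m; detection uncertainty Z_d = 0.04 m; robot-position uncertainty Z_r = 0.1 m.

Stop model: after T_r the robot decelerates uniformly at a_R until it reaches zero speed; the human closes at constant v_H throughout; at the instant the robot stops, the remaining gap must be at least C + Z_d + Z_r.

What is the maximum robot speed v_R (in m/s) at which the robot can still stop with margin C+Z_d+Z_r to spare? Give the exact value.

quadratic (1/5)·v² + (47/100)·v + (-3/125) = 0
  disc = (47/100)² − 4·(1/5)·(-3/125) = 2401/10000 ; √disc = 49/100
  v_R = (−(47/100) + 49/100) / (2·(1/5)) = 1/20 m/s
check:
stop time T_s = (1/20)/(5/2) = 0.0200 s
reaction-phase robot travel = 0.0500·0.1500 = 0.0075 m
robot under decel: 0.0500²/(2·2.5000) = 0.0005 m
human closes 0.8000·0.1700 = 0.1360 m
C+Z_d+Z_r = 0.0200+0.0400+0.1000 = 0.1600 m
sum ≈ 0.0075+0.0005+0.1360+0.1600 ≈ 0.3040 m = S ✓

v_R_max = 1/20 m/s = 0.0500 m/s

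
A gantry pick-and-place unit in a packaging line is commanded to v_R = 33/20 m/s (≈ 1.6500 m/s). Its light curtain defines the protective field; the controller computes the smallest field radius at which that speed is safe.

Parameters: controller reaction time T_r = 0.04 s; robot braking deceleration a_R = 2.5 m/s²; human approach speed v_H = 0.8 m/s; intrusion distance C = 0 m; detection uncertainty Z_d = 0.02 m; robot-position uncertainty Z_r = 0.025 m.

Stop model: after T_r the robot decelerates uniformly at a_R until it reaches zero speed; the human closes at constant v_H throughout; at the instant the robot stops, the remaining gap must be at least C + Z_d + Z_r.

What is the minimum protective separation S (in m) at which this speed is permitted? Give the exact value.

T_s = v_R/a_R = (33/20)/(5/2) = 0.6600 s
reaction-phase robot travel = 1.6500·0.0400 = 0.0660 m
robot under decel: 1.6500²/(2·2.5000) = 0.5445 m
person approaches 0.8000·(0.0400+0.6600) = 0.5600 m
residual clearance needed = 0.0000+0.0200+0.0250 = 0.0450 m
S_min ≈ 0.0660+0.5445+0.5600+0.0450  ⇒  S_min = 2431/2000 m

S_min = 2431/2000 m = 1.2155 m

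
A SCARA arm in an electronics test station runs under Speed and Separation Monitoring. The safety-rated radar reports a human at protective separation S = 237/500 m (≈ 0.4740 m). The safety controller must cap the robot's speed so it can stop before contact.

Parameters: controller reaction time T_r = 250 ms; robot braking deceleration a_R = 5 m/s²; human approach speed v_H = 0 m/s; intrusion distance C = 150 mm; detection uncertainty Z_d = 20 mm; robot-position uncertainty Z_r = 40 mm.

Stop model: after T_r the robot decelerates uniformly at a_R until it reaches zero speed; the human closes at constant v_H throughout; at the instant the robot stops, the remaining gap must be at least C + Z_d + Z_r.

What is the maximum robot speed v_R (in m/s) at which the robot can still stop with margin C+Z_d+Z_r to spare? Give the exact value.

v_R_max = 4/5 m/s = 0.8000 m/s

quadratic (1/10)·v² + (1/4)·v + (-33/125) = 0
  disc = (1/4)² − 4·(1/10)·(-33/125) = 1681/10000 ; √disc = 41/100
  v_R = (−(1/4) + 41/100) / (2·(1/10)) = 4/5 m/s
check:
T_s = v_R/a_R = (4/5)/5 = 0.1600 s
robot covers v_R·T_r = 0.8000·0.2500 = 0.2000 m before braking
braking distance = 0.8000²/(2·5.0000) = 0.0640 m
human over T_r+T_s: 0.0000·(0.2500+0.1600) = 0.0000 m
margins: 0.1500+0.0200+0.0400 = 0.2100 m
sum ≈ 0.2000+0.0640+0.0000+0.2100 ≈ 0.4740 m = S ✓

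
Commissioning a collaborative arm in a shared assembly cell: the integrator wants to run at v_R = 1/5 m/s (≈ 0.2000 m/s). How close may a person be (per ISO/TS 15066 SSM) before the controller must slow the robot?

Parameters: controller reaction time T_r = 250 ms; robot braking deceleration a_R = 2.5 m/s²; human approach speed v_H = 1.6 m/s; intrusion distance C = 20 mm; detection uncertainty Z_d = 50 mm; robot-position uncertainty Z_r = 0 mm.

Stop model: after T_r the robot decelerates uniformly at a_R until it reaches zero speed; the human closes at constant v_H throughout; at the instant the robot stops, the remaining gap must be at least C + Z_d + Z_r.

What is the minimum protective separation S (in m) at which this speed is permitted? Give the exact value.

T_s = v_R/a_R = (1/5)/(5/2) = 0.0800 s
robot covers v_R·T_r = 0.2000·0.2500 = 0.0500 m before braking
braking distance = 0.2000²/(2·2.5000) = 0.0080 m
human over T_r+T_s: 1.6000·(0.2500+0.0800) = 0.5280 m
residual clearance needed = 0.0200+0.0500+0.0000 = 0.0700 m
S_min ≈ 0.0500+0.0080+0.5280+0.0700  ⇒  S_min = 82/125 m

S_min = 82/125 m = 0.6560 m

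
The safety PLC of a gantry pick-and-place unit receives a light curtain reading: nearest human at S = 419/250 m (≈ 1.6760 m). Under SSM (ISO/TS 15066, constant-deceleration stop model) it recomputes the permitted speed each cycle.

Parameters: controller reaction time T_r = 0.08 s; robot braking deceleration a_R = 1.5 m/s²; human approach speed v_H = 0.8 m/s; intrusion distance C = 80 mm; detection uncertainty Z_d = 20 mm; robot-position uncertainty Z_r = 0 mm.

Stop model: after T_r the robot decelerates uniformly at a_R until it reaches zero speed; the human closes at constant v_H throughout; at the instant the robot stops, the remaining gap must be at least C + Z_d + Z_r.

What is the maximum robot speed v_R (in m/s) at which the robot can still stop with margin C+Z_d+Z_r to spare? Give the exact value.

quadratic (1/3)·v² + (46/75)·v + (-189/125) = 0
  disc = (46/75)² − 4·(1/3)·(-189/125) = 13456/5625 ; √disc = 116/75
  v_R = (−(46/75) + 116/75) / (2·(1/3)) = 7/5 m/s
check:
T_s = v_R/a_R = (7/5)/(3/2) = 0.9333 s
robot in T_r: 1.4000·0.0800 = 0.1120 m
robot under decel: 1.4000²/(2·1.5000) = 0.6533 m
person approaches 0.8000·(0.0800+0.9333) = 0.8107 m
C+Z_d+Z_r = 0.0800+0.0200+0.0000 = 0.1000 m
sum ≈ 0.1120+0.6533+0.8107+0.1000 ≈ 1.6760 m = S ✓

v_R_max = 7/5 m/s = 1.4000 m/s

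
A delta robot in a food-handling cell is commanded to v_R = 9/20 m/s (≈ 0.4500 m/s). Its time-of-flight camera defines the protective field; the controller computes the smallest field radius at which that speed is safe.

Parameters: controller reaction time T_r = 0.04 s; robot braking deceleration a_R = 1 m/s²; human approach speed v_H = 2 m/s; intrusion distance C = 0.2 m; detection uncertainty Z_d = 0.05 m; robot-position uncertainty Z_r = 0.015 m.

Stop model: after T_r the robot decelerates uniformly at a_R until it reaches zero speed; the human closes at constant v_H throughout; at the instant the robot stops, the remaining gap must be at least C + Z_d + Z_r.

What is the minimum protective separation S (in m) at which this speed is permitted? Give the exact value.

S_min = 5457/4000 m = 1.3642 m

T_s = v_R/a_R = (9/20)/1 = 0.4500 s
reaction-phase robot travel = 0.4500·0.0400 = 0.0180 m
robot under decel: 0.4500²/(2·1.0000) = 0.1013 m
human closes 2.0000·0.4900 = 0.9800 m
C+Z_d+Z_r = 0.2000+0.0500+0.0150 = 0.2650 m
S_min ≈ 0.0180+0.1013+0.9800+0.2650  ⇒  S_min = 5457/4000 m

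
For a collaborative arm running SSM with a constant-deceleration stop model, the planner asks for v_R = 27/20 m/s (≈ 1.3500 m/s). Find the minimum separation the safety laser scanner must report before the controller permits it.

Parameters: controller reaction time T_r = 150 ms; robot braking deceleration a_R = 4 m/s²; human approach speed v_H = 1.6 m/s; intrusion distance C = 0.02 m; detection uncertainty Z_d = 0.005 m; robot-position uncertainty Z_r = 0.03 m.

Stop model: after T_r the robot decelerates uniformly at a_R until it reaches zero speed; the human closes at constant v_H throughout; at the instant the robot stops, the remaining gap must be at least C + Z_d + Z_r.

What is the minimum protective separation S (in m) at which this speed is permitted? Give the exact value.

S_min = 4049/3200 m = 1.2653 m

braking lasts T_s = (27/20)/4 = 0.3375 s
robot in T_r: 1.3500·0.1500 = 0.2025 m
braking distance = 1.3500²/(2·4.0000) = 0.2278 m
human over T_r+T_s: 1.6000·(0.1500+0.3375) = 0.7800 m
margins: 0.0200+0.0050+0.0300 = 0.0550 m
S_min ≈ 0.2025+0.2278+0.7800+0.0550  ⇒  S_min = 4049/3200 m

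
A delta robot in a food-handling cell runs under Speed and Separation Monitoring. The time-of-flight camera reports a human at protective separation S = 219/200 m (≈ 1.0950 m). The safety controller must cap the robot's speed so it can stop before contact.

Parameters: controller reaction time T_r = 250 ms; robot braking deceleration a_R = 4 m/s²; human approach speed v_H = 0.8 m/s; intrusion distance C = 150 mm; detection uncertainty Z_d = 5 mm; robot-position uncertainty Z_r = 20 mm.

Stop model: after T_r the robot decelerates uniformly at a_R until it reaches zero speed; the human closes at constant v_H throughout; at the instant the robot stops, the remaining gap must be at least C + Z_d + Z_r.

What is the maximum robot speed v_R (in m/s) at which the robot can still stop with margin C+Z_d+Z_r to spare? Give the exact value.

v_R_max = 6/5 m/s = 1.2000 m/s

quadratic (1/8)·v² + (9/20)·v + (-18/25) = 0
  disc = (9/20)² − 4·(1/8)·(-18/25) = 9/16 ; √disc = 3/4
  v_R = (−(9/20) + 3/4) / (2·(1/8)) = 6/5 m/s
check:
T_s = v_R/a_R = (6/5)/4 = 0.3000 s
reaction-phase robot travel = 1.2000·0.2500 = 0.3000 m
braking distance = 1.2000²/(2·4.0000) = 0.1800 m
person approaches 0.8000·(0.2500+0.3000) = 0.4400 m
margins: 0.1500+0.0050+0.0200 = 0.1750 m
sum ≈ 0.3000+0.1800+0.4400+0.1750 ≈ 1.0950 m = S ✓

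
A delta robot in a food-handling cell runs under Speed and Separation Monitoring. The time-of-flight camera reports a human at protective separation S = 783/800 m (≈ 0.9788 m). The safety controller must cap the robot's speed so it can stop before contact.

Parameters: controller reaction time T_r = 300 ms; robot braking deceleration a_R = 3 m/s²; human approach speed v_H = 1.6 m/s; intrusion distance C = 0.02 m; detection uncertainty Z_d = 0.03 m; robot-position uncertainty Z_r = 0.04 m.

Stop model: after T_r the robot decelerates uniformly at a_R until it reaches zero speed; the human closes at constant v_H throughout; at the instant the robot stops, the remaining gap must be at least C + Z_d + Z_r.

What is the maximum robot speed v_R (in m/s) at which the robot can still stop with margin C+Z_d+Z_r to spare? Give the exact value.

collect terms ⇒ (1/6)·v_R² + (5/6)·v_R + (-327/800) = 0
  disc = (5/6)² − 4·(1/6)·(-327/800) = 3481/3600 ; √disc = 59/60
  v_R = (−(5/6) + 59/60) / (2·(1/6)) = 9/20 m/s
check:
braking lasts T_s = (9/20)/3 = 0.1500 s
robot in T_r: 0.4500·0.3000 = 0.1350 m
robot covers 0.4500·0.1500 − ½·3.0000·0.1500² = 0.0338 m while stopping
human over T_r+T_s: 1.6000·(0.3000+0.1500) = 0.7200 m
margins: 0.0200+0.0300+0.0400 = 0.0900 m
sum ≈ 0.1350+0.0338+0.7200+0.0900 ≈ 0.9788 m = S ✓

v_R_max = 9/20 m/s = 0.4500 m/s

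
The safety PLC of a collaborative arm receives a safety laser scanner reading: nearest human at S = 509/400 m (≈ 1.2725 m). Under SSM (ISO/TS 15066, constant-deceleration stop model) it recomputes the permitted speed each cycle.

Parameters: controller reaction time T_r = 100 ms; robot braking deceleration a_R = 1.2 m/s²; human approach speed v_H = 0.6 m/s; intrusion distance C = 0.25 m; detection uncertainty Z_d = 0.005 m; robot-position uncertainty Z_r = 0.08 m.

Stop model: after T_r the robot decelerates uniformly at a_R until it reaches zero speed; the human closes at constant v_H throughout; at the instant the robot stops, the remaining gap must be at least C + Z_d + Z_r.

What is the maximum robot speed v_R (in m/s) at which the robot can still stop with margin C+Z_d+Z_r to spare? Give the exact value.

collect terms ⇒ (5/12)·v_R² + (3/5)·v_R + (-351/400) = 0
  disc = (3/5)² − 4·(5/12)·(-351/400) = 729/400 ; √disc = 27/20
  v_R = (−(3/5) + 27/20) / (2·(5/12)) = 9/10 m/s
check:
stop time T_s = (9/10)/(6/5) = 0.7500 s
robot in T_r: 0.9000·0.1000 = 0.0900 m
robot under decel: 0.9000²/(2·1.2000) = 0.3375 m
human closes 0.6000·0.8500 = 0.5100 m
C+Z_d+Z_r = 0.2500+0.0050+0.0800 = 0.3350 m
sum ≈ 0.0900+0.3375+0.5100+0.3350 ≈ 1.2725 m = S ✓

v_R_max = 9/10 m/s = 0.9000 m/s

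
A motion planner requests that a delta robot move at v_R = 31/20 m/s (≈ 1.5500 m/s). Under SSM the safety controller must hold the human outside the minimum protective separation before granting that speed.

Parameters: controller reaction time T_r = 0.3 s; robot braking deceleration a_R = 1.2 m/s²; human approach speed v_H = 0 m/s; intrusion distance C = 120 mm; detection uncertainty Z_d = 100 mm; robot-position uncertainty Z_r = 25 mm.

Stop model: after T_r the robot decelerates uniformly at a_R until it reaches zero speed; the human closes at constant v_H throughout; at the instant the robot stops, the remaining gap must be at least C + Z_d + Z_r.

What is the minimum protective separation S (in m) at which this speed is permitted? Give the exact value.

T_s = v_R/a_R = (31/20)/(6/5) = 1.2917 s
robot covers v_R·T_r = 1.5500·0.3000 = 0.4650 m before braking
robot under decel: 1.5500²/(2·1.2000) = 1.0010 m
human over T_r+T_s: 0.0000·(0.3000+1.2917) = 0.0000 m
residual clearance needed = 0.1200+0.1000+0.0250 = 0.2450 m
S_min ≈ 0.4650+1.0010+0.0000+0.2450  ⇒  S_min = 8213/4800 m

S_min = 8213/4800 m = 1.7110 m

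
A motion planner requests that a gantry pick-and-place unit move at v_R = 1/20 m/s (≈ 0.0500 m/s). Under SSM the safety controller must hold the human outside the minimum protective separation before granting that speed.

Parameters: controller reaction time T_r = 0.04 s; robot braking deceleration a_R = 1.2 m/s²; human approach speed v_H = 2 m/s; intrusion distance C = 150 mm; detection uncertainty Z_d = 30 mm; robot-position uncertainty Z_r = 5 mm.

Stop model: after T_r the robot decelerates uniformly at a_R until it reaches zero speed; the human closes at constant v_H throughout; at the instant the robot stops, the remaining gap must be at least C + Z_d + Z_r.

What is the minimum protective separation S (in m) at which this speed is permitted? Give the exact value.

S_min = 2811/8000 m = 0.3514 m

T_s = v_R/a_R = (1/20)/(6/5) = 0.0417 s
robot covers v_R·T_r = 0.0500·0.0400 = 0.0020 m before braking
robot under decel: 0.0500²/(2·1.2000) = 0.0010 m
person approaches 2.0000·(0.0400+0.0417) = 0.1633 m
margins: 0.1500+0.0300+0.0050 = 0.1850 m
S_min ≈ 0.0020+0.0010+0.1633+0.1850  ⇒  S_min = 2811/8000 m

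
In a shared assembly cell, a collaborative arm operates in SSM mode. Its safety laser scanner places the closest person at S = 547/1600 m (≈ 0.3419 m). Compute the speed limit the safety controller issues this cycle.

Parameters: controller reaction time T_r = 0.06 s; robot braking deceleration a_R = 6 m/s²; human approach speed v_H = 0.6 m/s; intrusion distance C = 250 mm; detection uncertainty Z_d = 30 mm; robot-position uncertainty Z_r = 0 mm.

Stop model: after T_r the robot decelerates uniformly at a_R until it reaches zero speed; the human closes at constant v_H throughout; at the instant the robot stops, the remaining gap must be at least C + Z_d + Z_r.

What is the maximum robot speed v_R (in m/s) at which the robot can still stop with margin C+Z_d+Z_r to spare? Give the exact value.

v_R_max = 3/20 m/s = 0.1500 m/s

collect terms ⇒ (1/12)·v_R² + (4/25)·v_R + (-207/8000) = 0
  disc = (4/25)² − 4·(1/12)·(-207/8000) = 1369/40000 ; √disc = 37/200
  v_R = (−(4/25) + 37/200) / (2·(1/12)) = 3/20 m/s
check:
braking lasts T_s = (3/20)/6 = 0.0250 s
robot in T_r: 0.1500·0.0600 = 0.0090 m
robot under decel: 0.1500²/(2·6.0000) = 0.0019 m
human over T_r+T_s: 0.6000·(0.0600+0.0250) = 0.0510 m
residual clearance needed = 0.2500+0.0300+0.0000 = 0.2800 m
sum ≈ 0.0090+0.0019+0.0510+0.2800 ≈ 0.3419 m = S ✓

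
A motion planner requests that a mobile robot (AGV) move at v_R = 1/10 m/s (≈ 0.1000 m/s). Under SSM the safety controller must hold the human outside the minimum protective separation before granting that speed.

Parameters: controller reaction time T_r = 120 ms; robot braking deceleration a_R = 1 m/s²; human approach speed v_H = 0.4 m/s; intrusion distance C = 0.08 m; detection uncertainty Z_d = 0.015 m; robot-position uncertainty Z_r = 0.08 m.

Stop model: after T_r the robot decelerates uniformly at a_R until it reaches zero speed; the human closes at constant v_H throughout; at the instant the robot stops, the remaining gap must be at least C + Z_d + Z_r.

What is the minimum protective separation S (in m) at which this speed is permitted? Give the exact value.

braking lasts T_s = (1/10)/1 = 0.1000 s
robot in T_r: 0.1000·0.1200 = 0.0120 m
robot under decel: 0.1000²/(2·1.0000) = 0.0050 m
person approaches 0.4000·(0.1200+0.1000) = 0.0880 m
C+Z_d+Z_r = 0.0800+0.0150+0.0800 = 0.1750 m
S_min ≈ 0.0120+0.0050+0.0880+0.1750  ⇒  S_min = 7/25 m

S_min = 7/25 m = 0.2800 m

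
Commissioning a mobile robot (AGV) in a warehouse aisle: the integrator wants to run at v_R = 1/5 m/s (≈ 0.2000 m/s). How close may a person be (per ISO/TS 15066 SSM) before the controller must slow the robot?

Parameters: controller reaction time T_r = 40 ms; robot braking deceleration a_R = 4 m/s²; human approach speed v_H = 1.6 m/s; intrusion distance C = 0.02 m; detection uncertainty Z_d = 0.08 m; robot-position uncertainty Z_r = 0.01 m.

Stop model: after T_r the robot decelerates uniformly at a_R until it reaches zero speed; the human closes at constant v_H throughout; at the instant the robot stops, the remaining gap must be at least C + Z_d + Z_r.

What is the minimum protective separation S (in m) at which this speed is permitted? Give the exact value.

braking lasts T_s = (1/5)/4 = 0.0500 s
robot in T_r: 0.2000·0.0400 = 0.0080 m
robot under decel: 0.2000²/(2·4.0000) = 0.0050 m
human over T_r+T_s: 1.6000·(0.0400+0.0500) = 0.1440 m
residual clearance needed = 0.0200+0.0800+0.0100 = 0.1100 m
S_min ≈ 0.0080+0.0050+0.1440+0.1100  ⇒  S_min = 267/1000 m

S_min = 267/1000 m = 0.2670 m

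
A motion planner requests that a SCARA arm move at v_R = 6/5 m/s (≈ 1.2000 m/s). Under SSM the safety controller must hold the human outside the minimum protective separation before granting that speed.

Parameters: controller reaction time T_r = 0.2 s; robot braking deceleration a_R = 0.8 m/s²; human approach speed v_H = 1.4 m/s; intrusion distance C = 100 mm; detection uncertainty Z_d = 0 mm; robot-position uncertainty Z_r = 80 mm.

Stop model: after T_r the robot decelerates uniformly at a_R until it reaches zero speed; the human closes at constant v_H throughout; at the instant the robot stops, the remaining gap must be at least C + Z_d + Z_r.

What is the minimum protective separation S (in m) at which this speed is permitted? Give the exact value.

S_min = 37/10 m = 3.7000 m

stop time T_s = (6/5)/(4/5) = 1.5000 s
robot in T_r: 1.2000·0.2000 = 0.2400 m
braking distance = 1.2000²/(2·0.8000) = 0.9000 m
human closes 1.4000·1.7000 = 2.3800 m
C+Z_d+Z_r = 0.1000+0.0000+0.0800 = 0.1800 m
S_min ≈ 0.2400+0.9000+2.3800+0.1800  ⇒  S_min = 37/10 m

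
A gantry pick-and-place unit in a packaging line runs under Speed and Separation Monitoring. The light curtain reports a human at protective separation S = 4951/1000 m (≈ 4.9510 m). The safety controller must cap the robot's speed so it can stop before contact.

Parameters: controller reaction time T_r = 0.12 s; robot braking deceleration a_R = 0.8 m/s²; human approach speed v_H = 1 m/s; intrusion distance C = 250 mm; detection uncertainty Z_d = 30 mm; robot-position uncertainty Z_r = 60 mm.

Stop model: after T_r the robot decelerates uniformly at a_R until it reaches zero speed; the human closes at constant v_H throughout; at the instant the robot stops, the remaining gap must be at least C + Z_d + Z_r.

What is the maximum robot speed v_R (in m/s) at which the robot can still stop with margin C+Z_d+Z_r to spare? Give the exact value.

v_R_max = 9/5 m/s = 1.8000 m/s

collect terms ⇒ (5/8)·v_R² + (137/100)·v_R + (-4491/1000) = 0
  disc = (137/100)² − 4·(5/8)·(-4491/1000) = 32761/2500 ; √disc = 181/50
  v_R = (−(137/100) + 181/50) / (2·(5/8)) = 9/5 m/s
check:
T_s = v_R/a_R = (9/5)/(4/5) = 2.2500 s
robot in T_r: 1.8000·0.1200 = 0.2160 m
robot under decel: 1.8000²/(2·0.8000) = 2.0250 m
human closes 1.0000·2.3700 = 2.3700 m
C+Z_d+Z_r = 0.2500+0.0300+0.0600 = 0.3400 m
sum ≈ 0.2160+2.0250+2.3700+0.3400 ≈ 4.9510 m = S ✓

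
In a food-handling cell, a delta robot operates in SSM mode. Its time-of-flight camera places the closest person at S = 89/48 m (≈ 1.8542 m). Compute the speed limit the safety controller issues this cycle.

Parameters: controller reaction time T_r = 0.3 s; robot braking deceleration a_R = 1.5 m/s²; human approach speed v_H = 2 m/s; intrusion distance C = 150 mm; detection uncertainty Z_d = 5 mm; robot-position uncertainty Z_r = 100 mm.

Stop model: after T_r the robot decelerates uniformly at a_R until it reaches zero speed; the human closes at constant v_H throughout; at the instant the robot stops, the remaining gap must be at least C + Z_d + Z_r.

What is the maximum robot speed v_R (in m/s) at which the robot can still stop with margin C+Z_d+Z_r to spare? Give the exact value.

v_R_max = 11/20 m/s = 0.5500 m/s

quadratic (1/3)·v² + (49/30)·v + (-1199/1200) = 0
  disc = (49/30)² − 4·(1/3)·(-1199/1200) = 4 ; √disc = 2
  v_R = (−(49/30) + 2) / (2·(1/3)) = 11/20 m/s
check:
braking lasts T_s = (11/20)/(3/2) = 0.3667 s
robot in T_r: 0.5500·0.3000 = 0.1650 m
braking distance = 0.5500²/(2·1.5000) = 0.1008 m
human over T_r+T_s: 2.0000·(0.3000+0.3667) = 1.3333 m
residual clearance needed = 0.1500+0.0050+0.1000 = 0.2550 m
sum ≈ 0.1650+0.1008+1.3333+0.2550 ≈ 1.8542 m = S ✓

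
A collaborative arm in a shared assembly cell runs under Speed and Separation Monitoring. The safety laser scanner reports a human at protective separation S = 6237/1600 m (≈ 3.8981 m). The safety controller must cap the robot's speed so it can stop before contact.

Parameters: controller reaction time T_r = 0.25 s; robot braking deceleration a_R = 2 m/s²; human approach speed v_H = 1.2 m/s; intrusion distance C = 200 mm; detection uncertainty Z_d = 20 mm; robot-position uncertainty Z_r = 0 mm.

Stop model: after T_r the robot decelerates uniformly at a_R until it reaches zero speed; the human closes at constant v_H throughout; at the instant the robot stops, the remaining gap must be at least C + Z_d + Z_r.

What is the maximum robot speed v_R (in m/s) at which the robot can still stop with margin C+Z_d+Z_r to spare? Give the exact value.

v_R_max = 47/20 m/s = 2.3500 m/s

quadratic (1/4)·v² + (17/20)·v + (-1081/320) = 0
  disc = (17/20)² − 4·(1/4)·(-1081/320) = 6561/1600 ; √disc = 81/40
  v_R = (−(17/20) + 81/40) / (2·(1/4)) = 47/20 m/s
check:
braking lasts T_s = (47/20)/2 = 1.1750 s
robot covers v_R·T_r = 2.3500·0.2500 = 0.5875 m before braking
robot covers 2.3500·1.1750 − ½·2.0000·1.1750² = 1.3806 m while stopping
human closes 1.2000·1.4250 = 1.7100 m
C+Z_d+Z_r = 0.2000+0.0200+0.0000 = 0.2200 m
sum ≈ 0.5875+1.3806+1.7100+0.2200 ≈ 3.8981 m = S ✓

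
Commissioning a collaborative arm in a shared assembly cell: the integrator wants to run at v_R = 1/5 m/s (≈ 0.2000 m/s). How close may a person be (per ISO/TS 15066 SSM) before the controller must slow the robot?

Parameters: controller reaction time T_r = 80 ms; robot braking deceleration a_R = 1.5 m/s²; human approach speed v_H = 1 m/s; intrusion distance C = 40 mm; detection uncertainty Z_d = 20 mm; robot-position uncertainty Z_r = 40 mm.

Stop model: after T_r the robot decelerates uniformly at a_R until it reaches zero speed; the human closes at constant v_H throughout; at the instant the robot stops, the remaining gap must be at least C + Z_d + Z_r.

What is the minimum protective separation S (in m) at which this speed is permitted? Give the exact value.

stop time T_s = (1/5)/(3/2) = 0.1333 s
reaction-phase robot travel = 0.2000·0.0800 = 0.0160 m
robot covers 0.2000·0.1333 − ½·1.5000·0.1333² = 0.0133 m while stopping
person approaches 1.0000·(0.0800+0.1333) = 0.2133 m
residual clearance needed = 0.0400+0.0200+0.0400 = 0.1000 m
S_min ≈ 0.0160+0.0133+0.2133+0.1000  ⇒  S_min = 257/750 m

S_min = 257/750 m = 0.3427 m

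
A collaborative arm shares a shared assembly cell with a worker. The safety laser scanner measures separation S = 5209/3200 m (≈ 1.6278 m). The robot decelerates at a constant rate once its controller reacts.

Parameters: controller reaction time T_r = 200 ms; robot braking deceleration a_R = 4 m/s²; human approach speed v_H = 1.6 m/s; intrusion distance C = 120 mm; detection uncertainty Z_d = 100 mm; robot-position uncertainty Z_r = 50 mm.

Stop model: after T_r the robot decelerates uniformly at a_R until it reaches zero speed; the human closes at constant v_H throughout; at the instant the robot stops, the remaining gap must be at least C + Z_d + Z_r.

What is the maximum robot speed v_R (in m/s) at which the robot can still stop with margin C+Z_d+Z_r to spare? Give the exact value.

v_R_max = 27/20 m/s = 1.3500 m/s

collect terms ⇒ (1/8)·v_R² + (3/5)·v_R + (-3321/3200) = 0
  disc = (3/5)² − 4·(1/8)·(-3321/3200) = 225/256 ; √disc = 15/16
  v_R = (−(3/5) + 15/16) / (2·(1/8)) = 27/20 m/s
check:
T_s = v_R/a_R = (27/20)/4 = 0.3375 s
robot covers v_R·T_r = 1.3500·0.2000 = 0.2700 m before braking
braking distance = 1.3500²/(2·4.0000) = 0.2278 m
human closes 1.6000·0.5375 = 0.8600 m
margins: 0.1200+0.1000+0.0500 = 0.2700 m
sum ≈ 0.2700+0.2278+0.8600+0.2700 ≈ 1.6278 m = S ✓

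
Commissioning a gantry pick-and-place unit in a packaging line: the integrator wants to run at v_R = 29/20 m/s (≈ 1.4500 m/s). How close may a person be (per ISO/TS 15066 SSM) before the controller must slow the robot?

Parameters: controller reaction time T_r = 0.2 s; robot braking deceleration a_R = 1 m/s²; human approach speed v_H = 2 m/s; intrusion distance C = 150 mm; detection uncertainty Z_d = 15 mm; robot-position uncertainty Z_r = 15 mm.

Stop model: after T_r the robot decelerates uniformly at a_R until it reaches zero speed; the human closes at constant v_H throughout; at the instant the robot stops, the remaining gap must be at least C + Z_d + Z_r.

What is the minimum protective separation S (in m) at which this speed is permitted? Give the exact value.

braking lasts T_s = (29/20)/1 = 1.4500 s
robot covers v_R·T_r = 1.4500·0.2000 = 0.2900 m before braking
braking distance = 1.4500²/(2·1.0000) = 1.0513 m
person approaches 2.0000·(0.2000+1.4500) = 3.3000 m
residual clearance needed = 0.1500+0.0150+0.0150 = 0.1800 m
S_min ≈ 0.2900+1.0513+3.3000+0.1800  ⇒  S_min = 3857/800 m

S_min = 3857/800 m = 4.8213 m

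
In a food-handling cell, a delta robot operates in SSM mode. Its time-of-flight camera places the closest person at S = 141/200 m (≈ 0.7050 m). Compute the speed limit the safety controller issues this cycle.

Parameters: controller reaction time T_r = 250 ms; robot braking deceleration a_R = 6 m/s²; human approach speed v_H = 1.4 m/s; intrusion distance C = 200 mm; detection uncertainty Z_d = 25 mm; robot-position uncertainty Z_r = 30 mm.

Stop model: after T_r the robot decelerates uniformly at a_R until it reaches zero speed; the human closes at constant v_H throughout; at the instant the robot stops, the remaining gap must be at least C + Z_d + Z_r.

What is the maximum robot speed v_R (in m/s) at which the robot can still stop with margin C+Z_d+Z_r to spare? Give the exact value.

at the boundary: (1/12)·v² + (29/60)·v + (-1/10) = 0
  disc = (29/60)² − 4·(1/12)·(-1/10) = 961/3600 ; √disc = 31/60
  v_R = (−(29/60) + 31/60) / (2·(1/12)) = 1/5 m/s
check:
T_s = v_R/a_R = (1/5)/6 = 0.0333 s
reaction-phase robot travel = 0.2000·0.2500 = 0.0500 m
robot under decel: 0.2000²/(2·6.0000) = 0.0033 m
human closes 1.4000·0.2833 = 0.3967 m
margins: 0.2000+0.0250+0.0300 = 0.2550 m
sum ≈ 0.0500+0.0033+0.3967+0.2550 ≈ 0.7050 m = S ✓

v_R_max = 1/5 m/s = 0.2000 m/s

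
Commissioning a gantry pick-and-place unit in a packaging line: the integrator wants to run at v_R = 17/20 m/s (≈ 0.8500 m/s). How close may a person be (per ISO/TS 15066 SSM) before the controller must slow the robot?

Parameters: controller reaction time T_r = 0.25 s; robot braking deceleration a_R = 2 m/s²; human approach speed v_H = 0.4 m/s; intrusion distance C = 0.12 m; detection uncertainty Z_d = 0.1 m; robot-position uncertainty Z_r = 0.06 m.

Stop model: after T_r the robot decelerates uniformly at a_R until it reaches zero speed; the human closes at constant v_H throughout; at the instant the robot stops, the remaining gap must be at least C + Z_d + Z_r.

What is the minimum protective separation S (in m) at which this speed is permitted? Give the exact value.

braking lasts T_s = (17/20)/2 = 0.4250 s
robot in T_r: 0.8500·0.2500 = 0.2125 m
braking distance = 0.8500²/(2·2.0000) = 0.1806 m
human closes 0.4000·0.6750 = 0.2700 m
C+Z_d+Z_r = 0.1200+0.1000+0.0600 = 0.2800 m
S_min ≈ 0.2125+0.1806+0.2700+0.2800  ⇒  S_min = 1509/1600 m

S_min = 1509/1600 m = 0.9431 m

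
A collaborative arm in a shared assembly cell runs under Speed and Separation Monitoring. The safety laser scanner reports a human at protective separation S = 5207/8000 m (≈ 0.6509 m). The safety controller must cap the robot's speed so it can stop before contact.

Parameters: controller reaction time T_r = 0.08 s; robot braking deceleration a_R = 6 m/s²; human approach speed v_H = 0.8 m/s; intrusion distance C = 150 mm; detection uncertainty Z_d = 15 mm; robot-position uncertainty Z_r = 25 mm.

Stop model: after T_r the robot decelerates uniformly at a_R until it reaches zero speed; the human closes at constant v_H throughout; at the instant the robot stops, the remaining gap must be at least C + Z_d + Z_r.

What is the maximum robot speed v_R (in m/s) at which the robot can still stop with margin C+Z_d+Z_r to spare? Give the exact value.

quadratic (1/12)·v² + (16/75)·v + (-127/320) = 0
  disc = (16/75)² − 4·(1/12)·(-127/320) = 64009/360000 ; √disc = 253/600
  v_R = (−(16/75) + 253/600) / (2·(1/12)) = 5/4 m/s
check:
stop time T_s = (5/4)/6 = 0.2083 s
robot covers v_R·T_r = 1.2500·0.0800 = 0.1000 m before braking
robot under decel: 1.2500²/(2·6.0000) = 0.1302 m
human closes 0.8000·0.2883 = 0.2307 m
residual clearance needed = 0.1500+0.0150+0.0250 = 0.1900 m
sum ≈ 0.1000+0.1302+0.2307+0.1900 ≈ 0.6509 m = S ✓

v_R_max = 5/4 m/s = 1.2500 m/s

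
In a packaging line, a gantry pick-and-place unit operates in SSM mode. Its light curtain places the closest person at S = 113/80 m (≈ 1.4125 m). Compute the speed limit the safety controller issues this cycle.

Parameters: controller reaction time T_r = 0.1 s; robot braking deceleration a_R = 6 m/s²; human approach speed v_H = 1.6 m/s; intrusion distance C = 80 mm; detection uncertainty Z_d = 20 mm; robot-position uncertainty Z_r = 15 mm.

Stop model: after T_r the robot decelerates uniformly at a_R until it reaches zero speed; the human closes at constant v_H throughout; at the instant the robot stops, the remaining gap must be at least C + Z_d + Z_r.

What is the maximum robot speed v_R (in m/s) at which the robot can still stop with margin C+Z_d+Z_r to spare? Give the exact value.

quadratic (1/12)·v² + (11/30)·v + (-91/80) = 0
  disc = (11/30)² − 4·(1/12)·(-91/80) = 1849/3600 ; √disc = 43/60
  v_R = (−(11/30) + 43/60) / (2·(1/12)) = 21/10 m/s
check:
stop time T_s = (21/10)/6 = 0.3500 s
robot in T_r: 2.1000·0.1000 = 0.2100 m
braking distance = 2.1000²/(2·6.0000) = 0.3675 m
human over T_r+T_s: 1.6000·(0.1000+0.3500) = 0.7200 m
residual clearance needed = 0.0800+0.0200+0.0150 = 0.1150 m
sum ≈ 0.2100+0.3675+0.7200+0.1150 ≈ 1.4125 m = S ✓

v_R_max = 21/10 m/s = 2.1000 m/s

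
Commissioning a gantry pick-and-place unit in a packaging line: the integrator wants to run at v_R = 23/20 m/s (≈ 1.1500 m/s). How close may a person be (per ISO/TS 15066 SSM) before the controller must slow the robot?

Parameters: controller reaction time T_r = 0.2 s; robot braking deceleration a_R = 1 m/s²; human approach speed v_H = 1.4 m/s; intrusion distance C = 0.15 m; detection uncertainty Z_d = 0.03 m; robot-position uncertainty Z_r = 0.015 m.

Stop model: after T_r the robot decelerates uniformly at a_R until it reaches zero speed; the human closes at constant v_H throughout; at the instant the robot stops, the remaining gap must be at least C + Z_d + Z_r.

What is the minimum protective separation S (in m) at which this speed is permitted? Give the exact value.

S_min = 2381/800 m = 2.9762 m

braking lasts T_s = (23/20)/1 = 1.1500 s
reaction-phase robot travel = 1.1500·0.2000 = 0.2300 m
braking distance = 1.1500²/(2·1.0000) = 0.6613 m
human closes 1.4000·1.3500 = 1.8900 m
margins: 0.1500+0.0300+0.0150 = 0.1950 m
S_min ≈ 0.2300+0.6613+1.8900+0.1950  ⇒  S_min = 2381/800 m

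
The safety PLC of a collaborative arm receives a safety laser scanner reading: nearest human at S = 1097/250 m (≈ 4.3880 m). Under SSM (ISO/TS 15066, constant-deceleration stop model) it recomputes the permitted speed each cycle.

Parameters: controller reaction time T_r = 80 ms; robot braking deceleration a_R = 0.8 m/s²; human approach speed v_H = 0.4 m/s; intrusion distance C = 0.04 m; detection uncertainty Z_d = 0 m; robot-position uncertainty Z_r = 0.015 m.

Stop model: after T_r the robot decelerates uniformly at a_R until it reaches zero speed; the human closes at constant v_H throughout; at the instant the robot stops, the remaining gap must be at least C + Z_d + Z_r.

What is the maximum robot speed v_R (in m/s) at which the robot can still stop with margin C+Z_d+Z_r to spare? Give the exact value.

v_R_max = 11/5 m/s = 2.2000 m/s

collect terms ⇒ (5/8)·v_R² + (29/50)·v_R + (-4301/1000) = 0
  disc = (29/50)² − 4·(5/8)·(-4301/1000) = 110889/10000 ; √disc = 333/100
  v_R = (−(29/50) + 333/100) / (2·(5/8)) = 11/5 m/s
check:
T_s = v_R/a_R = (11/5)/(4/5) = 2.7500 s
robot covers v_R·T_r = 2.2000·0.0800 = 0.1760 m before braking
braking distance = 2.2000²/(2·0.8000) = 3.0250 m
human over T_r+T_s: 0.4000·(0.0800+2.7500) = 1.1320 m
residual clearance needed = 0.0400+0.0000+0.0150 = 0.0550 m
sum ≈ 0.1760+3.0250+1.1320+0.0550 ≈ 4.3880 m = S ✓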